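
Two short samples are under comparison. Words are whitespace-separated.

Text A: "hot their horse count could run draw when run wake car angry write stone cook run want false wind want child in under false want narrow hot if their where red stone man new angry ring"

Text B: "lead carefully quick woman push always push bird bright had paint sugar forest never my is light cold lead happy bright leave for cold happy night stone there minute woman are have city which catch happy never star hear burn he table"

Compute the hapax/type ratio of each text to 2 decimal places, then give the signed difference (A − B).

-0.05

A: hapax=20, V=27, ratio=0.74
B: hapax=27, V=34, ratio=0.79
Difference = 0.74 − 0.79 = -0.05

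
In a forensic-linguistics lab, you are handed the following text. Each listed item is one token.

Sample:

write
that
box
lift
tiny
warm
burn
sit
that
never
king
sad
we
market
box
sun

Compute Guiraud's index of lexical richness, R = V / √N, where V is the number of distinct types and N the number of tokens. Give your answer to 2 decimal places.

N = 16, V = 14.
√N = 4.000000
R = 14 / 4.000000 = 3.50

3.50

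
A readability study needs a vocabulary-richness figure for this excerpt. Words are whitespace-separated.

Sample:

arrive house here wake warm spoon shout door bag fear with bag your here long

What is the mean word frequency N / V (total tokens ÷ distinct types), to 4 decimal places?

N = 15 tokens, V = 13 types.
Mean frequency = N / V = 15 / 13 = 1.1538

1.1538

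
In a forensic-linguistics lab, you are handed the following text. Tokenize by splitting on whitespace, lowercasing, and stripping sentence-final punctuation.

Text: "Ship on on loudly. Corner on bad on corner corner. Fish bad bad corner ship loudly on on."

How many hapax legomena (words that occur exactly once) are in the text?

1

Frequencies: on:6, corner:4, bad:3, ship:2, loudly:2, fish:1
Hapax (freq=1): fish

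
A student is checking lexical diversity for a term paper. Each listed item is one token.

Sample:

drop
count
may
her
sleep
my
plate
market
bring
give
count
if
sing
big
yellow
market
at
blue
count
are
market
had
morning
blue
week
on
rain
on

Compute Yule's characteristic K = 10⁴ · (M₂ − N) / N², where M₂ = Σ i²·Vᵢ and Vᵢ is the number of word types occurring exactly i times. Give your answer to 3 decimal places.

204.082

Frequencies: count:3, market:3, blue:2, on:2, drop:1, may:1, her:1, sleep:1, my:1, plate:1, bring:1, give:1, if:1, sing:1, big:1, yellow:1, at:1, are:1, had:1, morning:1, … (2 more, each freq 1)
N = 28. Frequency spectrum: V_1=18, V_2=2, V_3=2
M₂ = 1²·18 + 2²·2 + 3²·2 = 44
K = 10000 × (44 − 28) / 28² = 204.082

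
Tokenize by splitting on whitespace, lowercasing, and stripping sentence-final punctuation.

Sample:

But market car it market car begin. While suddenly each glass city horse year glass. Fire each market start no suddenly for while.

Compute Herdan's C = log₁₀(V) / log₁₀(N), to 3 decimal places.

N = 23, V = 16.
log₁₀(V) = 1.204120, log₁₀(N) = 1.361728
C = 1.204120 / 1.361728 = 0.884

0.884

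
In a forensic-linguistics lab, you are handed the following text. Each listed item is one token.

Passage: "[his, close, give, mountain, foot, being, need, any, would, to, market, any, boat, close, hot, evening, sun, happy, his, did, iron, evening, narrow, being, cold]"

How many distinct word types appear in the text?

Distinct types: {any, being, boat, close, cold, did, evening, foot, give, happy, his, hot, iron, market, mountain, narrow, need, sun, to, would}
V = 20

20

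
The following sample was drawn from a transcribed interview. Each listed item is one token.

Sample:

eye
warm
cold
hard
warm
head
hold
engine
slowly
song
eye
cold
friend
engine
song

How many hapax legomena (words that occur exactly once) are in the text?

5

Frequencies: eye:2, warm:2, cold:2, engine:2, song:2, hard:1, head:1, hold:1, slowly:1, friend:1
Hapax (freq=1): friend, hard, head, hold, slowly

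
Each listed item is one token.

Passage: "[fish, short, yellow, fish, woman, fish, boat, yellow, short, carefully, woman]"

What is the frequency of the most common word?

3

Frequencies: fish:3, short:2, yellow:2, woman:2, boat:1, carefully:1
Most common: 'fish' with frequency 3.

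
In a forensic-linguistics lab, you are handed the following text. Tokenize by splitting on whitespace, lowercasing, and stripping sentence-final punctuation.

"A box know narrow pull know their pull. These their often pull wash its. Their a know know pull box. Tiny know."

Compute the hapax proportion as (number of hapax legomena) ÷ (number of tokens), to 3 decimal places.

0.273

Frequencies: know:5, pull:4, their:3, a:2, box:2, narrow:1, these:1, often:1, wash:1, its:1, tiny:1
Hapax count = 6; token count = 22.
Ratio = 6 / 22 = 0.273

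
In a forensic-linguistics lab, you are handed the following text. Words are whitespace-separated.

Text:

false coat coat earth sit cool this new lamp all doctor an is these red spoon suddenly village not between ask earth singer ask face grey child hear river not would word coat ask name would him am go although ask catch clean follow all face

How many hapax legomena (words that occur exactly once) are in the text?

29

Frequencies: ask:4, coat:3, earth:2, all:2, not:2, face:2, would:2, false:1, sit:1, cool:1, this:1, new:1, lamp:1, doctor:1, an:1, is:1, these:1, red:1, spoon:1, suddenly:1, … (16 more, each freq 1)
Hapax (freq=1): although, am, an, between, catch, child, clean, cool, doctor, false, follow, go, grey, hear, him, is, lamp, name, new, red, river, singer, sit, spoon, suddenly, these, this, village, word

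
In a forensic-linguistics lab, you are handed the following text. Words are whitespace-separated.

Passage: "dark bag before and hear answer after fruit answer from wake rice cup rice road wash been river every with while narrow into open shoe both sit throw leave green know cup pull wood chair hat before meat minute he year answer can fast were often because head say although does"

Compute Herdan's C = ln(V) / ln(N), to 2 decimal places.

0.97

N = 51, V = 46.
ln(V) = 3.828641, ln(N) = 3.931826
C = 3.828641 / 3.931826 = 0.97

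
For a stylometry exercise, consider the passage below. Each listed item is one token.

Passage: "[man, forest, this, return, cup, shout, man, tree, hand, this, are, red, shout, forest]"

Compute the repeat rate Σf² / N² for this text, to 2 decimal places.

Frequencies: man:2, forest:2, this:2, shout:2, return:1, cup:1, tree:1, hand:1, are:1, red:1
Σf² = 22; N² = 196
Repeat rate = 22 / 196 = 0.11

0.11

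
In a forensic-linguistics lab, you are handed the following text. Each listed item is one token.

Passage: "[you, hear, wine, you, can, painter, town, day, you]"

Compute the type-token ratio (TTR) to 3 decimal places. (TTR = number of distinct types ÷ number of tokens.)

0.778

N = 9 tokens, V = 7 types.
TTR = V / N = 7 / 9 = 0.778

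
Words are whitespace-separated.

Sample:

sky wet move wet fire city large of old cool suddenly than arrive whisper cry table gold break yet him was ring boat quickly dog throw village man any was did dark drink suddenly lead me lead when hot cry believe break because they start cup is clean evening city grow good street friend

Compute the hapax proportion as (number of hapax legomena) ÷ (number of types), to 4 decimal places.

Frequencies: wet:2, city:2, suddenly:2, cry:2, break:2, was:2, lead:2, sky:1, move:1, fire:1, large:1, of:1, old:1, cool:1, than:1, arrive:1, whisper:1, table:1, gold:1, yet:1, … (27 more, each freq 1)
Hapax count = 40; type count = 47.
Ratio = 40 / 47 = 0.8511

0.8511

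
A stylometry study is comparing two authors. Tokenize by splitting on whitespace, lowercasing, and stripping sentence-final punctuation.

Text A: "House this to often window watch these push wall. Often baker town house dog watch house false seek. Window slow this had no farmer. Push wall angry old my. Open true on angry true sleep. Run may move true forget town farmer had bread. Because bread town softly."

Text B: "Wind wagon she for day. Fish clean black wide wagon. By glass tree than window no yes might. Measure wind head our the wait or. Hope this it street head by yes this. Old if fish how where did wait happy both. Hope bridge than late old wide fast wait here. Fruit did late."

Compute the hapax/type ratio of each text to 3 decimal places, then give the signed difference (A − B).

A: hapax=19, V=32, ratio=0.594
B: hapax=25, V=39, ratio=0.641
Difference = 0.594 − 0.641 = -0.047

-0.047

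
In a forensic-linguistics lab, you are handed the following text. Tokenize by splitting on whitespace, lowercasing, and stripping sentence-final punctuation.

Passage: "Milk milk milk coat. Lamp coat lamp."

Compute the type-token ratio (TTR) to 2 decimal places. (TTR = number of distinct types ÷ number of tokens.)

0.43

N = 7 tokens, V = 3 types.
TTR = V / N = 3 / 7 = 0.43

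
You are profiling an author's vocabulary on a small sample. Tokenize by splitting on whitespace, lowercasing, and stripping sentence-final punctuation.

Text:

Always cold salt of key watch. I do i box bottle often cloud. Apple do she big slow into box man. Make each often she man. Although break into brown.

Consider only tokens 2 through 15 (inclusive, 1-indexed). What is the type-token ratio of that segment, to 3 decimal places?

Segment tokens 2–15: cold, salt, of, key, watch, i, do, i, box, bottle, often, cloud, apple, do
Segment N = 14, segment V = 12.
TTR = 12 / 14 = 0.857

0.857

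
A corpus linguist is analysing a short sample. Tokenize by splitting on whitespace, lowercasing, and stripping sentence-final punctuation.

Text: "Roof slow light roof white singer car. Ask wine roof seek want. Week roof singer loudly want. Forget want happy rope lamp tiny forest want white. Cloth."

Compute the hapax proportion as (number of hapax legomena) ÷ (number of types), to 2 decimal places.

Frequencies: roof:4, want:4, white:2, singer:2, slow:1, light:1, car:1, ask:1, wine:1, seek:1, week:1, loudly:1, forget:1, happy:1, rope:1, lamp:1, tiny:1, forest:1, cloth:1
Hapax count = 15; type count = 19.
Ratio = 15 / 19 = 0.79

0.79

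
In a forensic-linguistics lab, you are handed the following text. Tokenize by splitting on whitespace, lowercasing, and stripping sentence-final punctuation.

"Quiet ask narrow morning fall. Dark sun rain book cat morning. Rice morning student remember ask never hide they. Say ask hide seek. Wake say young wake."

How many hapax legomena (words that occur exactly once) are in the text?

15

Frequencies: ask:3, morning:3, hide:2, say:2, wake:2, quiet:1, narrow:1, fall:1, dark:1, sun:1, rain:1, book:1, cat:1, rice:1, student:1, remember:1, never:1, they:1, seek:1, young:1
Hapax (freq=1): book, cat, dark, fall, narrow, never, quiet, rain, remember, rice, seek, student, sun, they, young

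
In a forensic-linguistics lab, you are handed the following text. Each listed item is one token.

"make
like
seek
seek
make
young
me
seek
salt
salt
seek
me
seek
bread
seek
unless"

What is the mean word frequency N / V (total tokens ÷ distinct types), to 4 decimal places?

N = 16 tokens, V = 8 types.
Mean frequency = N / V = 16 / 8 = 2.0000

2.0000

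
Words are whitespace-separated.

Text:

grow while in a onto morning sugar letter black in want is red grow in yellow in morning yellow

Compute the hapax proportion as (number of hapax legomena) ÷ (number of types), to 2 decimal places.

0.69

Frequencies: in:4, grow:2, morning:2, yellow:2, while:1, a:1, onto:1, sugar:1, letter:1, black:1, want:1, is:1, red:1
Hapax count = 9; type count = 13.
Ratio = 9 / 13 = 0.69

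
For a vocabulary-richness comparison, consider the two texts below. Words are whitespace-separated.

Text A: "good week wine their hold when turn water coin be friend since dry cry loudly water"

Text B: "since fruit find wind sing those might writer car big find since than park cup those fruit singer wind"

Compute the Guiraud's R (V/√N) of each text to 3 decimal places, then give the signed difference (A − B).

0.538

A: V=15, N=16, R=3.750
B: V=14, N=19, R=3.212
Difference = 3.750 − 3.212 = 0.538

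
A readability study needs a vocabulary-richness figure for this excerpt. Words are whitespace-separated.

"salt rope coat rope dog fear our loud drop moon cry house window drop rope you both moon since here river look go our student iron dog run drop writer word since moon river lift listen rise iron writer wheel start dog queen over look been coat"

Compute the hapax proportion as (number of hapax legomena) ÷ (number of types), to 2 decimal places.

0.66

Frequencies: rope:3, dog:3, drop:3, moon:3, coat:2, our:2, since:2, river:2, look:2, iron:2, writer:2, salt:1, fear:1, loud:1, cry:1, house:1, window:1, you:1, both:1, here:1, … (12 more, each freq 1)
Hapax count = 21; type count = 32.
Ratio = 21 / 32 = 0.66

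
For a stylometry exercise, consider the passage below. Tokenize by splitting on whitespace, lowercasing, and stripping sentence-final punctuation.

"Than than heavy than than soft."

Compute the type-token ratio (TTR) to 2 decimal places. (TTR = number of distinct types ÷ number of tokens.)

N = 6 tokens, V = 3 types.
TTR = V / N = 3 / 6 = 0.50

0.50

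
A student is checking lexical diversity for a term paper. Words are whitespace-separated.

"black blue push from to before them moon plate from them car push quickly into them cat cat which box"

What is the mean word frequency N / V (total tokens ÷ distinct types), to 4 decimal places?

N = 20 tokens, V = 15 types.
Mean frequency = N / V = 20 / 15 = 1.3333

1.3333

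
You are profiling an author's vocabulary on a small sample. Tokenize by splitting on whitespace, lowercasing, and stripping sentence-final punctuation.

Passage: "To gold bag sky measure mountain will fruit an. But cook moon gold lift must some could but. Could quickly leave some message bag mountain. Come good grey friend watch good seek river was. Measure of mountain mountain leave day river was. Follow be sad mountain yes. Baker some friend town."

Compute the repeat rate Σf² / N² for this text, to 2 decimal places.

0.04

Frequencies: mountain:5, some:3, gold:2, bag:2, measure:2, but:2, could:2, leave:2, good:2, friend:2, river:2, was:2, to:1, sky:1, will:1, fruit:1, an:1, cook:1, moon:1, lift:1, … (15 more, each freq 1)
Σf² = 97; N² = 2601
Repeat rate = 97 / 2601 = 0.04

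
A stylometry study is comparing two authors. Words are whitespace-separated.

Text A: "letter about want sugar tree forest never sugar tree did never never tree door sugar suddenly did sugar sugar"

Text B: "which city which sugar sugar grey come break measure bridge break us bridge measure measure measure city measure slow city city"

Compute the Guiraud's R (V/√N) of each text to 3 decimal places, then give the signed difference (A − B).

0.112

A: V=10, N=19, R=2.294
B: V=10, N=21, R=2.182
Difference = 2.294 − 2.182 = 0.112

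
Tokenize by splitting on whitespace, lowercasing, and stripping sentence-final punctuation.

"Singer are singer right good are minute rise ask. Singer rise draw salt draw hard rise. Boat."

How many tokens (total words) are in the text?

17

Tokens: singer, are, singer, right, good, are, minute, rise, ask, singer, rise, draw, salt, draw, hard, rise, boat
N = 17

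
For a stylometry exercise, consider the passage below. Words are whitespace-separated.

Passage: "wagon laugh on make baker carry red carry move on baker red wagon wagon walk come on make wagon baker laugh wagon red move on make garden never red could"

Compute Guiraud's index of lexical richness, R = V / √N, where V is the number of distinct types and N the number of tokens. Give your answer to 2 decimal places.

2.37

N = 30, V = 13.
√N = 5.477226
R = 13 / 5.477226 = 2.37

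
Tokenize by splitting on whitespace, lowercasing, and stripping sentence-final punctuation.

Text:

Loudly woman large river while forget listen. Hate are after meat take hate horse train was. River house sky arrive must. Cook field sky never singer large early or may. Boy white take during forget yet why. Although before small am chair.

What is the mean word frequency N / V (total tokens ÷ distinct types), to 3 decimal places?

1.167

N = 42 tokens, V = 36 types.
Mean frequency = N / V = 42 / 36 = 1.167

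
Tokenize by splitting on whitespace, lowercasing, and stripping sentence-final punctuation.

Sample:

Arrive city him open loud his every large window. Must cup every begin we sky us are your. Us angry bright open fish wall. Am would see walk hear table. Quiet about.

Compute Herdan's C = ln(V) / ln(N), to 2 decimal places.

0.97

N = 32, V = 29.
ln(V) = 3.367296, ln(N) = 3.465736
C = 3.367296 / 3.465736 = 0.97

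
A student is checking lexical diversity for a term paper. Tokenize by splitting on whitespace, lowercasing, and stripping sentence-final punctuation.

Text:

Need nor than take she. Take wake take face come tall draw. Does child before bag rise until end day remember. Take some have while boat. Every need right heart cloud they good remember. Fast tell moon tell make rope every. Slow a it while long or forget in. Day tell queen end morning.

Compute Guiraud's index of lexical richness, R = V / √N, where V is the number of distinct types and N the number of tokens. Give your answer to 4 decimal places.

N = 54, V = 43.
√N = 7.348469
R = 43 / 7.348469 = 5.8516

5.8516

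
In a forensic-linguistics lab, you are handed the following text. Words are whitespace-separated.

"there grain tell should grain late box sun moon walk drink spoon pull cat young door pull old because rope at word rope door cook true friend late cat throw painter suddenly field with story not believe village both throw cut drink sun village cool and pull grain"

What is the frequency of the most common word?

Frequencies: grain:3, pull:3, late:2, sun:2, drink:2, cat:2, door:2, rope:2, throw:2, village:2, there:1, tell:1, should:1, box:1, moon:1, walk:1, spoon:1, young:1, old:1, because:1, … (16 more, each freq 1)
Most common: 'grain' with frequency 3.

3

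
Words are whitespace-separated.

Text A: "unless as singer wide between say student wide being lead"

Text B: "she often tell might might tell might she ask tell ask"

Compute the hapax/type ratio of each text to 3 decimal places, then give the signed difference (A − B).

0.689

A: hapax=8, V=9, ratio=0.889
B: hapax=1, V=5, ratio=0.200
Difference = 0.889 − 0.200 = 0.689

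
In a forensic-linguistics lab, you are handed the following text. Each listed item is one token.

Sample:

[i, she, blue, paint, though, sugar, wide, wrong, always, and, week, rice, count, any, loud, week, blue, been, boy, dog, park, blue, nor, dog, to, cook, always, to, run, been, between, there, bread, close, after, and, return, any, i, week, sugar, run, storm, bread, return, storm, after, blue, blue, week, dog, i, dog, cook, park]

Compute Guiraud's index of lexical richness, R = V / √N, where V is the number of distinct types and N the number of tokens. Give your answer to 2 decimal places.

N = 55, V = 30.
√N = 7.416198
R = 30 / 7.416198 = 4.05

4.05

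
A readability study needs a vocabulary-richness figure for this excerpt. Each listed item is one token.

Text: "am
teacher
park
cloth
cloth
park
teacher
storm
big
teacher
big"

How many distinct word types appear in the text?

6

Distinct types: {am, big, cloth, park, storm, teacher}
V = 6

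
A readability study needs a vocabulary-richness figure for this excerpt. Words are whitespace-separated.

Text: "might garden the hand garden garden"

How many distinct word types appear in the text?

Distinct types: {garden, hand, might, the}
V = 4

4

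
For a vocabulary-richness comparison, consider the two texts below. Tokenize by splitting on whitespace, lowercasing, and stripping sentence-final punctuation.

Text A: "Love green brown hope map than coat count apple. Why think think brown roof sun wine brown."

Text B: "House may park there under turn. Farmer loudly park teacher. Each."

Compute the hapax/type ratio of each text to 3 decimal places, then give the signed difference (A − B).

A: hapax=12, V=14, ratio=0.857
B: hapax=9, V=10, ratio=0.900
Difference = 0.857 − 0.900 = -0.043

-0.043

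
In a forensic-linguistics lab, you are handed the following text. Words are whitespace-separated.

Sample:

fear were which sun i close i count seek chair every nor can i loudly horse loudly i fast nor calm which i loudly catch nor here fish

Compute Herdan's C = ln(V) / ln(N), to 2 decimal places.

N = 28, V = 19.
ln(V) = 2.944439, ln(N) = 3.332205
C = 2.944439 / 3.332205 = 0.88

0.88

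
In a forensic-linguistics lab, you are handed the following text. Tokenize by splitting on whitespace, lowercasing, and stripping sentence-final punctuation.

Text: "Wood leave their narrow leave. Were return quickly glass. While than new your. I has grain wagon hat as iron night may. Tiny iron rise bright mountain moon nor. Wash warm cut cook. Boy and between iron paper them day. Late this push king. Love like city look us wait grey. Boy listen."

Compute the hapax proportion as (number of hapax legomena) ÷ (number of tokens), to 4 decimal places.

0.8679

Frequencies: iron:3, leave:2, boy:2, wood:1, their:1, narrow:1, were:1, return:1, quickly:1, glass:1, while:1, than:1, new:1, your:1, i:1, has:1, grain:1, wagon:1, hat:1, as:1, … (29 more, each freq 1)
Hapax count = 46; token count = 53.
Ratio = 46 / 53 = 0.8679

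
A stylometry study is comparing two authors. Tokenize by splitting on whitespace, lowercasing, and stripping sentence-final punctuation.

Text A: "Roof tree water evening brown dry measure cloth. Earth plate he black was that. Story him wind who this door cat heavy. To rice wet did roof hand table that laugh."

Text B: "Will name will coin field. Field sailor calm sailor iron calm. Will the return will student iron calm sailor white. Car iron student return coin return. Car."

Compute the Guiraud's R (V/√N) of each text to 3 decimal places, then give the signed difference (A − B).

2.900

A: V=29, N=31, R=5.209
B: V=12, N=27, R=2.309
Difference = 5.209 − 2.309 = 2.900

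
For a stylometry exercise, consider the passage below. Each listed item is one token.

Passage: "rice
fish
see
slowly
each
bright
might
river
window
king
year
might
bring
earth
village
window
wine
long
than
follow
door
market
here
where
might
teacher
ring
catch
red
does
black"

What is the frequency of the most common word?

3

Frequencies: might:3, window:2, rice:1, fish:1, see:1, slowly:1, each:1, bright:1, river:1, king:1, year:1, bring:1, earth:1, village:1, wine:1, long:1, than:1, follow:1, door:1, market:1, … (8 more, each freq 1)
Most common: 'might' with frequency 3.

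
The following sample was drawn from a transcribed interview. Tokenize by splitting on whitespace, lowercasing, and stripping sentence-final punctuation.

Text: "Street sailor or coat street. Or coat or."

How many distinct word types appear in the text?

Distinct types: {coat, or, sailor, street}
V = 4

4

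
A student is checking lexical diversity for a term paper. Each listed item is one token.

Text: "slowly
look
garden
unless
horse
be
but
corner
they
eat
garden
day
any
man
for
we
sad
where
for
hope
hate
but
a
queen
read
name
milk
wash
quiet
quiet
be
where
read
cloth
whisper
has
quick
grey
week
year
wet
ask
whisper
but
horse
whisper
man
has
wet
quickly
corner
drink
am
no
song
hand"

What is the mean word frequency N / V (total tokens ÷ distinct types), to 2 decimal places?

1.37

N = 56 tokens, V = 41 types.
Mean frequency = N / V = 56 / 41 = 1.37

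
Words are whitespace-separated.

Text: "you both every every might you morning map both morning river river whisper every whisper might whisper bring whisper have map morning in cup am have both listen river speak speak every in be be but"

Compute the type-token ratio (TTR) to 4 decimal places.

N = 36 tokens, V = 17 types.
TTR = V / N = 17 / 36 = 0.4722

0.4722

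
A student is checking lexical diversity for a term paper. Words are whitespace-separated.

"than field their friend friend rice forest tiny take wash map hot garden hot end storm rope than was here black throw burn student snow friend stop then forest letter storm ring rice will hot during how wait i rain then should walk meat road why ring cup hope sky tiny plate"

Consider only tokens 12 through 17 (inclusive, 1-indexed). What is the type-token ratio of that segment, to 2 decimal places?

Segment tokens 12–17: hot, garden, hot, end, storm, rope
Segment N = 6, segment V = 5.
TTR = 5 / 6 = 0.83

0.83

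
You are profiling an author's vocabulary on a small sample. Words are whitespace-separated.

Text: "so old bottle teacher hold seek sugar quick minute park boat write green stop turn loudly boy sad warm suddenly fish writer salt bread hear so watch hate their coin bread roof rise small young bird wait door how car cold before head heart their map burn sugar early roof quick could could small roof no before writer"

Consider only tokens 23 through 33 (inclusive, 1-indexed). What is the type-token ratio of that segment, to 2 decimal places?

0.91

Segment tokens 23–33: salt, bread, hear, so, watch, hate, their, coin, bread, roof, rise
Segment N = 11, segment V = 10.
TTR = 10 / 11 = 0.91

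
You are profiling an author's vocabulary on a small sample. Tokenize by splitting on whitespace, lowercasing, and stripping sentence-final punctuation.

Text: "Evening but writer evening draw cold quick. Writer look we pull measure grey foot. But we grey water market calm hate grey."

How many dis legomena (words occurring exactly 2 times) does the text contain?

4

Frequencies: grey:3, evening:2, but:2, writer:2, we:2, draw:1, cold:1, quick:1, look:1, pull:1, measure:1, foot:1, water:1, market:1, calm:1, hate:1
Words with frequency 2: but, evening, we, writer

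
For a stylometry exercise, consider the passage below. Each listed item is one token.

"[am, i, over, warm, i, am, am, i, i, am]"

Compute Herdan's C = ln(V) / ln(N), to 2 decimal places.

N = 10, V = 4.
ln(V) = 1.386294, ln(N) = 2.302585
C = 1.386294 / 2.302585 = 0.60

0.60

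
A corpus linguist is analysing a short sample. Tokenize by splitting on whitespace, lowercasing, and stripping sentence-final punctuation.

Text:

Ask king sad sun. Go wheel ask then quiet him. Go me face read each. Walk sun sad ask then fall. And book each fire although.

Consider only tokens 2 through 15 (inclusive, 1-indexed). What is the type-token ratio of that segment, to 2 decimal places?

Segment tokens 2–15: king, sad, sun, go, wheel, ask, then, quiet, him, go, me, face, read, each
Segment N = 14, segment V = 13.
TTR = 13 / 14 = 0.93

0.93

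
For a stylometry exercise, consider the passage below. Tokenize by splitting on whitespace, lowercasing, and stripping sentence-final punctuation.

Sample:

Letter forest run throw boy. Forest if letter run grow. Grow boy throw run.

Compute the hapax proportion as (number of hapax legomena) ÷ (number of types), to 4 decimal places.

Frequencies: run:3, letter:2, forest:2, throw:2, boy:2, grow:2, if:1
Hapax count = 1; type count = 7.
Ratio = 1 / 7 = 0.1429

0.1429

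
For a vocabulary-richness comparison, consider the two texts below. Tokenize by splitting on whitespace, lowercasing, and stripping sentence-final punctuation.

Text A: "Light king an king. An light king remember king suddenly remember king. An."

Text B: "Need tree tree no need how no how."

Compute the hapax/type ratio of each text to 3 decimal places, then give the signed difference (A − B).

0.200

A: hapax=1, V=5, ratio=0.200
B: hapax=0, V=4, ratio=0.000
Difference = 0.200 − 0.000 = 0.200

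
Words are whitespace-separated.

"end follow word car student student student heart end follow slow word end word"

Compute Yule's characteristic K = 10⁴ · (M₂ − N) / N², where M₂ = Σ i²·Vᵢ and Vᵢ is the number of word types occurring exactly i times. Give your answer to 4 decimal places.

1020.4082

Frequencies: end:3, word:3, student:3, follow:2, car:1, heart:1, slow:1
N = 14. Frequency spectrum: V_1=3, V_2=1, V_3=3
M₂ = 1²·3 + 2²·1 + 3²·3 = 34
K = 10000 × (34 − 14) / 14² = 1020.4082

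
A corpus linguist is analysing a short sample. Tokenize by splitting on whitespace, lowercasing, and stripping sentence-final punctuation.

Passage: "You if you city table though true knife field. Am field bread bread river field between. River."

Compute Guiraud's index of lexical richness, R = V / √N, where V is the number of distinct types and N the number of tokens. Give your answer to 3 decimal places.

N = 17, V = 12.
√N = 4.123106
R = 12 / 4.123106 = 2.910

2.910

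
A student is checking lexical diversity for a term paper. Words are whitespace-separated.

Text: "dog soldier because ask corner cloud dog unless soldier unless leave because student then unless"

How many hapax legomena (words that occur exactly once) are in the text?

6

Frequencies: unless:3, dog:2, soldier:2, because:2, ask:1, corner:1, cloud:1, leave:1, student:1, then:1
Hapax (freq=1): ask, cloud, corner, leave, student, then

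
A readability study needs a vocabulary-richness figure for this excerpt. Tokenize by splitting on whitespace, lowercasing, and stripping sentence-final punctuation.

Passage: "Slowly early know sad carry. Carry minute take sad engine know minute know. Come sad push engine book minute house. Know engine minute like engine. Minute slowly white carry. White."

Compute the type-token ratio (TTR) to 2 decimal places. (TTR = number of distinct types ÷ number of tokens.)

N = 30 tokens, V = 14 types.
TTR = V / N = 14 / 30 = 0.47

0.47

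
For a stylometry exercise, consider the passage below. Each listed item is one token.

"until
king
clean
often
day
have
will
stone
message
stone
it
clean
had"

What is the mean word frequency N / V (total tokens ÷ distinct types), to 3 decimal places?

1.182

N = 13 tokens, V = 11 types.
Mean frequency = N / V = 13 / 11 = 1.182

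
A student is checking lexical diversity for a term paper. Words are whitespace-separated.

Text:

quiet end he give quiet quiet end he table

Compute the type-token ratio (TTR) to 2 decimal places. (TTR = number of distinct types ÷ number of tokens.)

N = 9 tokens, V = 5 types.
TTR = V / N = 5 / 9 = 0.56

0.56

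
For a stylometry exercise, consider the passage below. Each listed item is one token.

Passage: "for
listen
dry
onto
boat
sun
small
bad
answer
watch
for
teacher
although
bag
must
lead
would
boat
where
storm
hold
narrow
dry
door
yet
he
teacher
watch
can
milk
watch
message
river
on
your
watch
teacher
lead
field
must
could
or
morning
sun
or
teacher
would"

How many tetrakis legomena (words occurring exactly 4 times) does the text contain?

2

Frequencies: watch:4, teacher:4, for:2, dry:2, boat:2, sun:2, must:2, lead:2, would:2, or:2, listen:1, onto:1, small:1, bad:1, answer:1, although:1, bag:1, where:1, storm:1, hold:1, … (13 more, each freq 1)
Words with frequency 4: teacher, watch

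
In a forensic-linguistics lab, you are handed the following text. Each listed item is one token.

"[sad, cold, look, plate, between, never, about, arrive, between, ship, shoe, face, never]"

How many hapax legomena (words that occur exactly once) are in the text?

9

Frequencies: between:2, never:2, sad:1, cold:1, look:1, plate:1, about:1, arrive:1, ship:1, shoe:1, face:1
Hapax (freq=1): about, arrive, cold, face, look, plate, sad, ship, shoe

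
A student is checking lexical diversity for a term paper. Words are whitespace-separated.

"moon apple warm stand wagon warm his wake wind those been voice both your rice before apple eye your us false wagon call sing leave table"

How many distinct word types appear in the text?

Distinct types: {apple, been, before, both, call, eye, false, his, leave, moon, rice, sing, stand, table, those, us, voice, wagon, wake, warm, wind, your}
V = 22

22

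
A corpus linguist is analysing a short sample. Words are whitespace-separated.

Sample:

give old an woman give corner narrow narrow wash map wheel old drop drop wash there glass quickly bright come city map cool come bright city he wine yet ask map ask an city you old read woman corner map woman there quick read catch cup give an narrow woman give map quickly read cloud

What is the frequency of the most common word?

Frequencies: map:5, give:4, woman:4, old:3, an:3, narrow:3, city:3, read:3, corner:2, wash:2, drop:2, there:2, quickly:2, bright:2, come:2, ask:2, wheel:1, glass:1, cool:1, he:1, … (7 more, each freq 1)
Most common: 'map' with frequency 5.

5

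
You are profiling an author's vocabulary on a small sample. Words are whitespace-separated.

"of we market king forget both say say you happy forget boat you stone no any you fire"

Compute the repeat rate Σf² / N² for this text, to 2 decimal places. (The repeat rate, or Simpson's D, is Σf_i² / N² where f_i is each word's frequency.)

0.09

Frequencies: you:3, forget:2, say:2, of:1, we:1, market:1, king:1, both:1, happy:1, boat:1, stone:1, no:1, any:1, fire:1
Σf² = 28; N² = 324
Repeat rate = 28 / 324 = 0.09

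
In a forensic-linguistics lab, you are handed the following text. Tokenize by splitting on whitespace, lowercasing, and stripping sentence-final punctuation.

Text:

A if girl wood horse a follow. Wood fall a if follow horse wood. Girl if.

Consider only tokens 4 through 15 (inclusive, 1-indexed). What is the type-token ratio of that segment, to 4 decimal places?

0.5833

Segment tokens 4–15: wood, horse, a, follow, wood, fall, a, if, follow, horse, wood, girl
Segment N = 12, segment V = 7.
TTR = 7 / 12 = 0.5833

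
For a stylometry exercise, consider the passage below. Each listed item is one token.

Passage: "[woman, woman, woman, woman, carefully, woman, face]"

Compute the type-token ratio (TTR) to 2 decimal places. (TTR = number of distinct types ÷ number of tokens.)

N = 7 tokens, V = 3 types.
TTR = V / N = 3 / 7 = 0.43

0.43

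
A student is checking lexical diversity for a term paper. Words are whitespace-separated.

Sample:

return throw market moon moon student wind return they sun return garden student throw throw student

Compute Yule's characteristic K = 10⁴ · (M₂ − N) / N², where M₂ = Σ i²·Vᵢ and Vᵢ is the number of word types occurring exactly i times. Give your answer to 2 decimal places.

781.25

Frequencies: return:3, throw:3, student:3, moon:2, market:1, wind:1, they:1, sun:1, garden:1
N = 16. Frequency spectrum: V_1=5, V_2=1, V_3=3
M₂ = 1²·5 + 2²·1 + 3²·3 = 36
K = 10000 × (36 − 16) / 16² = 781.25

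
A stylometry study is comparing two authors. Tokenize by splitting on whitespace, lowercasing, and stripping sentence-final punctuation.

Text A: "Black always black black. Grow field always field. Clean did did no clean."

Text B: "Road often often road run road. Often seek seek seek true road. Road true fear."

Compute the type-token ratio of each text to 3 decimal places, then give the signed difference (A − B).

0.138

TTR(A) = 7/13 = 0.538
TTR(B) = 6/15 = 0.400
Difference = 0.538 − 0.400 = 0.138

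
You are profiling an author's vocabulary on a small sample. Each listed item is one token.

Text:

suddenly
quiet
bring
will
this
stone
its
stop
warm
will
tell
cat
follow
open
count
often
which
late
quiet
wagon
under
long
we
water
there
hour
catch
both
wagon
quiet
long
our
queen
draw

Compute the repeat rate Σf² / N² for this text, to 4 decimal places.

Frequencies: quiet:3, will:2, wagon:2, long:2, suddenly:1, bring:1, this:1, stone:1, its:1, stop:1, warm:1, tell:1, cat:1, follow:1, open:1, count:1, often:1, which:1, late:1, under:1, … (9 more, each freq 1)
Σf² = 46; N² = 1156
Repeat rate = 46 / 1156 = 0.0398

0.0398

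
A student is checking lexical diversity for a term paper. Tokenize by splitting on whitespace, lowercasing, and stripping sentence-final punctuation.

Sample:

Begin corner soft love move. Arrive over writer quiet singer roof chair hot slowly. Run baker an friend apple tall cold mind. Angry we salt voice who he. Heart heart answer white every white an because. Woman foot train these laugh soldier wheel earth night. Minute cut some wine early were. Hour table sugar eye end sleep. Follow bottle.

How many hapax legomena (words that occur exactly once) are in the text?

53

Frequencies: an:2, heart:2, white:2, begin:1, corner:1, soft:1, love:1, move:1, arrive:1, over:1, writer:1, quiet:1, singer:1, roof:1, chair:1, hot:1, slowly:1, run:1, baker:1, friend:1, … (36 more, each freq 1)
Hapax (freq=1): angry, answer, apple, arrive, baker, because, begin, bottle, chair, cold, corner, cut, early, earth, end, every, eye, follow, foot, friend, he, hot, hour, laugh, love, mind, minute, move, night, over, quiet, roof, run, salt, singer, sleep, slowly, soft, soldier, some, sugar, table, tall, these, train, voice, we, were, wheel, who, wine, woman, writer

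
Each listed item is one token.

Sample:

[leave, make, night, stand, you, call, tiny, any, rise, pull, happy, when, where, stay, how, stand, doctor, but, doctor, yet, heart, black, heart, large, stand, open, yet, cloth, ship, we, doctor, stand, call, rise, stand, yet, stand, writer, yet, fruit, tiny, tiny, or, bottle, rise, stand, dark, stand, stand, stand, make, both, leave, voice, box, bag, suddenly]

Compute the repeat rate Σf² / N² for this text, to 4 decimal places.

0.0569

Frequencies: stand:10, yet:4, tiny:3, rise:3, doctor:3, leave:2, make:2, call:2, heart:2, night:1, you:1, any:1, pull:1, happy:1, when:1, where:1, stay:1, how:1, but:1, black:1, … (15 more, each freq 1)
Σf² = 185; N² = 3249
Repeat rate = 185 / 3249 = 0.0569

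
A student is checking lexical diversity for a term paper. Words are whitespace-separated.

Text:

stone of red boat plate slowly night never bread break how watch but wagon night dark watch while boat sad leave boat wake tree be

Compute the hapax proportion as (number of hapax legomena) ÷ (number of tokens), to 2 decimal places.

0.72

Frequencies: boat:3, night:2, watch:2, stone:1, of:1, red:1, plate:1, slowly:1, never:1, bread:1, break:1, how:1, but:1, wagon:1, dark:1, while:1, sad:1, leave:1, wake:1, tree:1, … (1 more, each freq 1)
Hapax count = 18; token count = 25.
Ratio = 18 / 25 = 0.72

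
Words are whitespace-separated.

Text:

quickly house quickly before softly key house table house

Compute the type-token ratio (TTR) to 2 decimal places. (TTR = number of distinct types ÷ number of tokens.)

N = 9 tokens, V = 6 types.
TTR = V / N = 6 / 9 = 0.67

0.67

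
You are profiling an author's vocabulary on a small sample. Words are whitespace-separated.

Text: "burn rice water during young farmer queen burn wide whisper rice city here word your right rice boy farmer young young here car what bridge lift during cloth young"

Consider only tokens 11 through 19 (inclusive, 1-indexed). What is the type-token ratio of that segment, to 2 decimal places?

Segment tokens 11–19: rice, city, here, word, your, right, rice, boy, farmer
Segment N = 9, segment V = 8.
TTR = 8 / 9 = 0.89

0.89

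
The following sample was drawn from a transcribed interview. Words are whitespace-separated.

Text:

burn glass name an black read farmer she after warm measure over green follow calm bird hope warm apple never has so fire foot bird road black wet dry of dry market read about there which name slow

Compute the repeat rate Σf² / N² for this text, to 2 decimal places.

Frequencies: name:2, black:2, read:2, warm:2, bird:2, dry:2, burn:1, glass:1, an:1, farmer:1, she:1, after:1, measure:1, over:1, green:1, follow:1, calm:1, hope:1, apple:1, never:1, … (12 more, each freq 1)
Σf² = 50; N² = 1444
Repeat rate = 50 / 1444 = 0.03

0.03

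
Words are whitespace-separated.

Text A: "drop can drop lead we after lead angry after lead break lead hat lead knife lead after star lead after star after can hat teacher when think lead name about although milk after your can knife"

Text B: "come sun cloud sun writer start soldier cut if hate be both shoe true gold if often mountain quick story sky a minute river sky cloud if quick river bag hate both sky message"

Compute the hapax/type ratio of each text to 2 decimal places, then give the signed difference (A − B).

-0.06

A: hapax=11, V=18, ratio=0.61
B: hapax=16, V=24, ratio=0.67
Difference = 0.61 − 0.67 = -0.06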